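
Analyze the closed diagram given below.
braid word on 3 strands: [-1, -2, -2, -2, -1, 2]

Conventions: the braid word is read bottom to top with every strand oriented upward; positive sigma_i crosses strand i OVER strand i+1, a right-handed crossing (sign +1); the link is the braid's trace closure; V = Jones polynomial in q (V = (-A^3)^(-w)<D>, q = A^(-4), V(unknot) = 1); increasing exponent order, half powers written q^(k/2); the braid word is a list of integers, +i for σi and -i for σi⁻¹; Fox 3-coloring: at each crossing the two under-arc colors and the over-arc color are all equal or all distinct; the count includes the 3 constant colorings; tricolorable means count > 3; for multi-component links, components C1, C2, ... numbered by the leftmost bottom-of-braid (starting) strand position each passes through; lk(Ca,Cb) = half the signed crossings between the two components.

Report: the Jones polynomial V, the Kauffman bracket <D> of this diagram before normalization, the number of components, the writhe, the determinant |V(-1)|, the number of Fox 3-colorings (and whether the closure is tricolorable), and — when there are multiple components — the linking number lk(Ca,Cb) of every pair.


Jones polynomial: V(q) = -q^-6 + q^-5 - q^-4 + 2q^-3 - q^-2 + q^-1
<D> = A^-8 - A^-4 + 2 - A^4 + A^8 - A^12; writhe -4
components 1, writhe -4 (6 crossings)
3-colorings: 3 of 3^6, det 7 — not tricolorable
note: w = -4 shifts under R1 moves; the (-A^3)^(4) factor cancels that in V


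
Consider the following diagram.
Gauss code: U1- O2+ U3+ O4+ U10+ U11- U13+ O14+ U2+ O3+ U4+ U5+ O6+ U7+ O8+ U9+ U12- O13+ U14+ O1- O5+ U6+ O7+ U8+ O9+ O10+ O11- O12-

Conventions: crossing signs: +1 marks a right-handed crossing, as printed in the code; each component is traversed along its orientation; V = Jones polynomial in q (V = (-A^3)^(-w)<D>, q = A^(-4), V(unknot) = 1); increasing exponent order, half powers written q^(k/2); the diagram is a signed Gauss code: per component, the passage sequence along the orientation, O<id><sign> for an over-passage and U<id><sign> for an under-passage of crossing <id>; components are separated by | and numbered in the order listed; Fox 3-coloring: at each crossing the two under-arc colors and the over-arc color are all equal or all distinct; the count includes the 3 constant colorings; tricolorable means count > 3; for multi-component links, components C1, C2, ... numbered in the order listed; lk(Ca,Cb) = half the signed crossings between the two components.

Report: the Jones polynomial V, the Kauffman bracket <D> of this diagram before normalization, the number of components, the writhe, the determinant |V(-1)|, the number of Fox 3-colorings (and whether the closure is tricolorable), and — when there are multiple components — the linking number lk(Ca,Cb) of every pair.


V(q) = q^3 - q^4 + 4q^5 - 5q^6 + 6q^7 - 7q^8 + 6q^9 - 5q^10 + 3q^11 - q^12
bracket: -A^-24 + 3A^-20 - 5A^-16 + 6A^-12 - 7A^-8 + 6A^-4 - 5 + 4A^4 - A^8 + A^12, w = +8
1 component, writhe +8, over 14 crossings
det 39, colorings 9 of 3^14 — tricolorable
observation: det 39 = |V(-1)|; divisible by 3, so tricolorable


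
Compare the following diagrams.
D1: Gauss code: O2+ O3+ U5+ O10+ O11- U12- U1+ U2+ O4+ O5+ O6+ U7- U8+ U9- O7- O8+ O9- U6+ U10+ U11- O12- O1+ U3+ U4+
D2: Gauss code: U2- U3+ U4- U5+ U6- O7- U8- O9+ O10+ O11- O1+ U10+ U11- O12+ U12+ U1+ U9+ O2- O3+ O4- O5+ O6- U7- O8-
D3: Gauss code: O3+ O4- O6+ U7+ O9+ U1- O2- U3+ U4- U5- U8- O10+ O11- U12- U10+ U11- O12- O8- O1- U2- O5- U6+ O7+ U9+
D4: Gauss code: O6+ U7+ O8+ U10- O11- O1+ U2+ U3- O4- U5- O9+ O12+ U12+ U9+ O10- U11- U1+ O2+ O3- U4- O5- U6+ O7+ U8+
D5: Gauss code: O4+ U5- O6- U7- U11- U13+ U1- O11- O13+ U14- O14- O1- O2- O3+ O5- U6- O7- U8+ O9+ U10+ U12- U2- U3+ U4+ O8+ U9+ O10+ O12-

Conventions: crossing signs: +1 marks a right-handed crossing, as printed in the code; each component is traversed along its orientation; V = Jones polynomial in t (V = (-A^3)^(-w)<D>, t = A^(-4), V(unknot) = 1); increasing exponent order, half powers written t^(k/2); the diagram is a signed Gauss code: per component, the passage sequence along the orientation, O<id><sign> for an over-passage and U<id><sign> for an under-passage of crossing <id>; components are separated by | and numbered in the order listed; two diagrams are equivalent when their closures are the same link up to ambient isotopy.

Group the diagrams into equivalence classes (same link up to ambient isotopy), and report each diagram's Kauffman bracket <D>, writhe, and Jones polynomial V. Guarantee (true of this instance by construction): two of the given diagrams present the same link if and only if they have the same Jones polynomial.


classes: {D1} | {D2} | {D3, D4, D5}
V(D1) = t + t^3 - t^4  [12 crossings, <D> = -A^-4 + 1 + A^8, w = +4]
D2 (bracket A^4 + A^12 - A^16; 12 crossings at w = 0): V = -t^-4 + t^-3 + t^-1
D3 (bracket -A^-18 + A^-14 - A^-10 + 3A^-6 - A^-2 + A^2 - A^6; 12 crossings at w = -2): V = -t^-3 + t^-2 - t^-1 + 3 - t + t^2 - t^3
D4 (bracket -A^-6 + A^-2 - A^2 + 3A^6 - A^10 + A^14 - A^18; 12 crossings at w = +2): V = -t^-3 + t^-2 - t^-1 + 3 - t + t^2 - t^3
V(D5) = -t^-3 + t^-2 - t^-1 + 3 - t + t^2 - t^3  [14 crossings, <D> = -A^-18 + A^-14 - A^-10 + 3A^-6 - A^-2 + A^2 - A^6, w = -2]
insight: V(t) takes 3 values over 5 diagrams, fixing the grouping


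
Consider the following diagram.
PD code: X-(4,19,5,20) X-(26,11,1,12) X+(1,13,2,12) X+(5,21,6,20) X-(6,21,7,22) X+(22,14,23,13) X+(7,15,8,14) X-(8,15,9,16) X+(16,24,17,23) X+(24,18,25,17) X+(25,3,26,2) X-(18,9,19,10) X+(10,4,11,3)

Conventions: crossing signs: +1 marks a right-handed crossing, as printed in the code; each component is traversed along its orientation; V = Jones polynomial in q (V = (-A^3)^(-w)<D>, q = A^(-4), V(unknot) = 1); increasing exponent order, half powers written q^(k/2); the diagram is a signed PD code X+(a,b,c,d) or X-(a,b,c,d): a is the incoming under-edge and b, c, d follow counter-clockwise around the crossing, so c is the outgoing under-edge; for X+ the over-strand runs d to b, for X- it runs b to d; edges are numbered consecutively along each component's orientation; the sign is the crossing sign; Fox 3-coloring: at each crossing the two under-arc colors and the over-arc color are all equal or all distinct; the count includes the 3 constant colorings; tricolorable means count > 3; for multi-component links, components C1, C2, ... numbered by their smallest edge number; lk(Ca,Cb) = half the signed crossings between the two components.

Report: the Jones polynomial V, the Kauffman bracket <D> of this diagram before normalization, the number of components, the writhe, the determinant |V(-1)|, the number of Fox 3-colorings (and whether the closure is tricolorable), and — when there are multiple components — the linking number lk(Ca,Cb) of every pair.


V = q^-1 - 1 + 2q - 2q^2 + 2q^3 - 2q^4 + q^5
<D> = -A^-11 + 2A^-7 - 2A^-3 + 2A - 2A^5 + A^9 - A^13 (w = +3)
1 component over 13 crossings, w = +3
3 Fox colorings among 3^13, |V(-1)| = 11: not tricolorable
why: w = +3 shifts under R1 moves; the (-A^3)^(-3) factor cancels that in V


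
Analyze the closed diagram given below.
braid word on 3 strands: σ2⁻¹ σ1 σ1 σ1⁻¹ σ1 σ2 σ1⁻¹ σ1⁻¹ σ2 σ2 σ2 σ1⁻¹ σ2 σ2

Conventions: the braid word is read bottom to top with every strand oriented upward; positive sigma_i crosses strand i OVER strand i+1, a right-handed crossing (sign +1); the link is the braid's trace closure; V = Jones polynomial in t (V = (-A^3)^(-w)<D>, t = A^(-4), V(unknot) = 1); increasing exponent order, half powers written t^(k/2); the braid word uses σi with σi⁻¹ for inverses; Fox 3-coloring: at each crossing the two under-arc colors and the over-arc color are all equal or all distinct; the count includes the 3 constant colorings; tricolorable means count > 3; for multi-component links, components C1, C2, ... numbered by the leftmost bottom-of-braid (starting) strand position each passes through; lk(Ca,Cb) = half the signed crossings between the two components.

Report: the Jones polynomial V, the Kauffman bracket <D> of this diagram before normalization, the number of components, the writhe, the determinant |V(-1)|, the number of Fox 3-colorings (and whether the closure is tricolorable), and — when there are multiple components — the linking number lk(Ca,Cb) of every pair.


V(t) = -1 + 2t - 2t^2 + 4t^3 - 3t^4 + 3t^5 - 2t^6 + t^7 - t^8
bracket: -A^-20 + A^-16 - 2A^-12 + 3A^-8 - 3A^-4 + 4 - 2A^4 + 2A^8 - A^12, w = +4
1 component, writhe +4, over 14 crossings
det 19, colorings 3 of 3^14 — not tricolorable
observation: w = +4 (over 14 crossings) is diagram-only; (-A^3)^(-4) removes it from V


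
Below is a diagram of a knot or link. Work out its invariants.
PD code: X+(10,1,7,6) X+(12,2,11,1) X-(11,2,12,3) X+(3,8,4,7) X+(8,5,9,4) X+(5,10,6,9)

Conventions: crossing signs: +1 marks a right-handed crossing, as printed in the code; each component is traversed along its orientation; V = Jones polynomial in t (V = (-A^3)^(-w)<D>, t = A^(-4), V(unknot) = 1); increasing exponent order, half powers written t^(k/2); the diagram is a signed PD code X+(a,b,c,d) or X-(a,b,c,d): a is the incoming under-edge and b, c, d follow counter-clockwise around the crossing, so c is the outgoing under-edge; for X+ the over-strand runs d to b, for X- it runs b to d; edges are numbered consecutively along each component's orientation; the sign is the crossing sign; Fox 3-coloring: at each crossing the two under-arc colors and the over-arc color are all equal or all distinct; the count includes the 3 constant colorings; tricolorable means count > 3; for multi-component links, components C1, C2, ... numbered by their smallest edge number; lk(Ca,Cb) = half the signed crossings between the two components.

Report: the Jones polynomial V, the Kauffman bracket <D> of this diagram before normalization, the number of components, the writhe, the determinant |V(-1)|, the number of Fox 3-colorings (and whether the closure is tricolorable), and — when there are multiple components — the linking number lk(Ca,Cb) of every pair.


V = t + t^2 + t^3 + t^6
<D> = A^-12 + 1 + A^4 + A^8 (w = +4)
3 components over 6 crossings, w = +4
lk(C1,C2): +2
lk(C1,C3) = 0
linking number lk(C2,C3) = 0
9 Fox colorings among 3^6, |V(-1)| = 0: tricolorable
why: summing lk over 3 pairs gives +2


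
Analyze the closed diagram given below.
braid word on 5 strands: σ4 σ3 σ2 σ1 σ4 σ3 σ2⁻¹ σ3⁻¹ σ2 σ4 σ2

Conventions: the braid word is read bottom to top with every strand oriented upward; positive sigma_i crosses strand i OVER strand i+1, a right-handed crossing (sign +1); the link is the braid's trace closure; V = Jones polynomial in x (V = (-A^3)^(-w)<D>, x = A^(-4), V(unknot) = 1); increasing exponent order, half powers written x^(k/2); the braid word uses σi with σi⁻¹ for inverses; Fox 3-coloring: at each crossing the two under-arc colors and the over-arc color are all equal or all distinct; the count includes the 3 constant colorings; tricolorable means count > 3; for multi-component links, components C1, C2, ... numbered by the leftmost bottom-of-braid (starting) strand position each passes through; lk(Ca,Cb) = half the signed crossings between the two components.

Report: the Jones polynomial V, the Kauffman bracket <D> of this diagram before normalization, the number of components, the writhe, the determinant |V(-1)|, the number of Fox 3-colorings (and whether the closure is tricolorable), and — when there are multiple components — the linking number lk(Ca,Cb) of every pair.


V = -x^(3/2) - 2x^(7/2) + x^(9/2) - x^(11/2) + x^(13/2)
<D> = -A^-5 + A^-1 - A^3 + 2A^7 + A^15 (w = +7)
2 components over 11 crossings, w = +7
lk(C1,C2): +1
9 Fox colorings among 3^11, |V(-1)| = 6: tricolorable
why: span 5 respects span(V) <= c + mu - 1 = 12 for this 2-component diagram


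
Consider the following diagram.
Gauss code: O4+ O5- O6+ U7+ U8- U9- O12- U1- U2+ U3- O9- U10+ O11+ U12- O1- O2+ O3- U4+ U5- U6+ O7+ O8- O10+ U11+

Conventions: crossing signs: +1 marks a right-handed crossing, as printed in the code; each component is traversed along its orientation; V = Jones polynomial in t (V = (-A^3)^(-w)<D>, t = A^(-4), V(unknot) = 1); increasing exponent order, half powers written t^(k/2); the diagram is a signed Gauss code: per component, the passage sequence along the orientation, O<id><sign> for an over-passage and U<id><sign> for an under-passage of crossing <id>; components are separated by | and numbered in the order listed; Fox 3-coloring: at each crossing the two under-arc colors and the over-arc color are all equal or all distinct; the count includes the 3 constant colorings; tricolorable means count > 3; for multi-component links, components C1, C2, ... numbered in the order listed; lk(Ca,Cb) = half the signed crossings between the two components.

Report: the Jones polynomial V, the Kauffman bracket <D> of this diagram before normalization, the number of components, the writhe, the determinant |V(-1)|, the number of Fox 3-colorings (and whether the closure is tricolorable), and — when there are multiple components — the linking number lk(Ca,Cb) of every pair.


V = -t^-3 + 2t^-2 - 2t^-1 + 3 - 2t + 2t^2 - t^3
<D> = -A^-12 + 2A^-8 - 2A^-4 + 3 - 2A^4 + 2A^8 - A^12 (w = 0)
1 component over 12 crossings, w = 0
3 Fox colorings among 3^12, |V(-1)| = 13: not tricolorable
why: V spans 6 powers of t: at least 6 crossings in any diagram


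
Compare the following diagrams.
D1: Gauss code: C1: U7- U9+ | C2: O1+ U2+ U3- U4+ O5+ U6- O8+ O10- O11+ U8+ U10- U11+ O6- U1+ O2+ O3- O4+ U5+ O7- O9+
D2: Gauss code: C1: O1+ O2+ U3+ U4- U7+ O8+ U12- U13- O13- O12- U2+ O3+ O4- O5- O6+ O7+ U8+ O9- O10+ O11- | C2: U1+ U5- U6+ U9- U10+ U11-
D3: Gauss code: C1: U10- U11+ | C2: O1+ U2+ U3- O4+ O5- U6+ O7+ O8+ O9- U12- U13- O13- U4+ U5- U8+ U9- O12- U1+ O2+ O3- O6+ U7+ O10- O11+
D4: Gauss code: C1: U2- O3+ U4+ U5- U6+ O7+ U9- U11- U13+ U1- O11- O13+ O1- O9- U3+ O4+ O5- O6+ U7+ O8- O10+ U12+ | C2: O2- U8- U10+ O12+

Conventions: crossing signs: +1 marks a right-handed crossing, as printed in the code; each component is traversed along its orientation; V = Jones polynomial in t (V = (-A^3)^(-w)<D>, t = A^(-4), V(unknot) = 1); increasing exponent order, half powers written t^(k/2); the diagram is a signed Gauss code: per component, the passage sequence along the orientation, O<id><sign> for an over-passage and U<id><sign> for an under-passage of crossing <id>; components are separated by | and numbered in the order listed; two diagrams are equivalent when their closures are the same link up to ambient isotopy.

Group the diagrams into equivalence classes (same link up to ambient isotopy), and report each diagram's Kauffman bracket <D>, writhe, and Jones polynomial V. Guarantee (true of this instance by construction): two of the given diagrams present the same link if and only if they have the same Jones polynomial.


grouping into links: {D1, D2, D3, D4}
V(D1) = -t^(1/2) - t^(3/2) - t^(5/2) + t^(9/2)  (w +3, c 11, <D> = -A^-9 + A^-1 + A^3 + A^7)
D2 (bracket -A^-15 + A^-7 + A^-3 + A; 13 crossings at w = +1): V = -t^(1/2) - t^(3/2) - t^(5/2) + t^(9/2)
V(D3) = -t^(1/2) - t^(3/2) - t^(5/2) + t^(9/2)  (w +1, c 13, <D> = -A^-15 + A^-7 + A^-3 + A)
V(D4) = -t^(1/2) - t^(3/2) - t^(5/2) + t^(9/2)  [13 crossings, <D> = -A^-15 + A^-7 + A^-3 + A, w = +1]
why: one V(t) for all 4 diagrams — one class (guaranteed)


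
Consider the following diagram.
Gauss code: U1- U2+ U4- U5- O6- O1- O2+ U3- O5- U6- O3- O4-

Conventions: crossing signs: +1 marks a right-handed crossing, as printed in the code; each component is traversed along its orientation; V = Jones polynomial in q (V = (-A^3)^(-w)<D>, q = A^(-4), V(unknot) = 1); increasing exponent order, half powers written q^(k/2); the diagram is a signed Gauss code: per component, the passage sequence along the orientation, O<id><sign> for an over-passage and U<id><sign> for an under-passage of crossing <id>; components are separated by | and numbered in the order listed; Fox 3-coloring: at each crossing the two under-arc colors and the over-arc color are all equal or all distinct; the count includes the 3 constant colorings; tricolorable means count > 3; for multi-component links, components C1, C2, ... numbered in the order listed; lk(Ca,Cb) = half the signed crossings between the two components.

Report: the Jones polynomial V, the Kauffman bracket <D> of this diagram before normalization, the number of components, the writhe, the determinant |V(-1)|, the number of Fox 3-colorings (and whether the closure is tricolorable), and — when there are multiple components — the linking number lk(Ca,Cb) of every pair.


V(q) = -q^-4 + q^-3 + q^-1
bracket: A^-8 + 1 - A^4, w = -4
1 component, writhe -4, over 6 crossings
det 3, colorings 9 of 3^6 — tricolorable
observation: w = -4 shifts under R1 moves; the (-A^3)^(4) factor cancels that in V


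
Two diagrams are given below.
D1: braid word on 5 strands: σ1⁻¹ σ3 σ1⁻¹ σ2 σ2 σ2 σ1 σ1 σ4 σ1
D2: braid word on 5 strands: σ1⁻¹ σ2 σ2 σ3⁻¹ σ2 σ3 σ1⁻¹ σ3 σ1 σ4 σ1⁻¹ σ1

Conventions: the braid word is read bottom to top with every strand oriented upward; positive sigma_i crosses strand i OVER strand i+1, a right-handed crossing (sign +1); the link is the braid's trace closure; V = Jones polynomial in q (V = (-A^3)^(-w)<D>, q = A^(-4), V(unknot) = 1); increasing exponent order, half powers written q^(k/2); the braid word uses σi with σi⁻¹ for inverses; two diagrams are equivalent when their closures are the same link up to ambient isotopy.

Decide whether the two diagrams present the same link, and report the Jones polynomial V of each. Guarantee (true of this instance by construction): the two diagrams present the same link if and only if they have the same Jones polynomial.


same link: no
V(D1) = q + q^3 - q^4  [10 crossings, <D> = -A^2 + A^6 + A^14, w = +6]
V(D2) = q - q^2 + 2q^3 - q^4 + q^5 - q^6  (w +4, c 12, <D> = -A^-12 + A^-8 - A^-4 + 2 - A^4 + A^8)
note: 2 classes among 2 diagrams; unequal V(q) rules out equality


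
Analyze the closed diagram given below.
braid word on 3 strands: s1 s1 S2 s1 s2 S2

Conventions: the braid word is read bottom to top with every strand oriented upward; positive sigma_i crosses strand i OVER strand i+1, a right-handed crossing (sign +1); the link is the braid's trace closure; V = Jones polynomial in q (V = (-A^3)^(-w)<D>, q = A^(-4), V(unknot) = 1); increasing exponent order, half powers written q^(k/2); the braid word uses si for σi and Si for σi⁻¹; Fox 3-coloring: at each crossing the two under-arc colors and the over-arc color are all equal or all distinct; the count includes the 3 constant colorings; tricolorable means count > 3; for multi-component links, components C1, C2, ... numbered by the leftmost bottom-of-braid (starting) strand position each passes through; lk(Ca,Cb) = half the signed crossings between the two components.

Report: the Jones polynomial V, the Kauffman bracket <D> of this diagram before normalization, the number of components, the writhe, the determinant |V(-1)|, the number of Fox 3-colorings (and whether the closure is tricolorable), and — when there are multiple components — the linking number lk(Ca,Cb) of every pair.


V = q + q^3 - q^4
<D> = -A^-10 + A^-6 + A^2 (w = +2)
1 component over 6 crossings, w = +2
9 Fox colorings among 3^6, |V(-1)| = 3: tricolorable
why: inverse pairs cancel, leaving σ1 σ1 σ2⁻¹ σ1


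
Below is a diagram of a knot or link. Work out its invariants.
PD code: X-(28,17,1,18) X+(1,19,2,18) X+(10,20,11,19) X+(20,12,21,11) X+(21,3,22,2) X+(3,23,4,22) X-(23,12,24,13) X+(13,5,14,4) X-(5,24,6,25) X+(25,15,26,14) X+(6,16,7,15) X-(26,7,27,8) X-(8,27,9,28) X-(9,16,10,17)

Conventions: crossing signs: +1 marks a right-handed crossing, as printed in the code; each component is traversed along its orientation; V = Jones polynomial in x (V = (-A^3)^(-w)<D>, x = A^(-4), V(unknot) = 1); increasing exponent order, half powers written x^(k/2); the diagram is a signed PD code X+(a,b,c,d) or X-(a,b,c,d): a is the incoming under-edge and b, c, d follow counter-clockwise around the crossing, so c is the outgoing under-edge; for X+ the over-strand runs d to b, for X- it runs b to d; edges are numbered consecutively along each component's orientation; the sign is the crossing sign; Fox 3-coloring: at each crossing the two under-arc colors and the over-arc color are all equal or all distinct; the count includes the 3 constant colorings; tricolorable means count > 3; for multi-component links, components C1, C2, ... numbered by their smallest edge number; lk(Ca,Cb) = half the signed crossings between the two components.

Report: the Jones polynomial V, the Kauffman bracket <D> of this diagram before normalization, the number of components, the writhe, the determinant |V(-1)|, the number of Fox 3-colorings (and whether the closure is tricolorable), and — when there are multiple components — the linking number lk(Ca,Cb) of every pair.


V = x^-2 - 2x^-1 + 3 - 3x + 4x^2 - 3x^3 + 2x^4 - 2x^5 + x^6
<D> = A^-18 - 2A^-14 + 2A^-10 - 3A^-6 + 4A^-2 - 3A^2 + 3A^6 - 2A^10 + A^14 (w = +2)
1 component over 14 crossings, w = +2
9 Fox colorings among 3^14, |V(-1)| = 21: tricolorable
why: det 21 = |V(-1)|; divisible by 3, so tricolorable


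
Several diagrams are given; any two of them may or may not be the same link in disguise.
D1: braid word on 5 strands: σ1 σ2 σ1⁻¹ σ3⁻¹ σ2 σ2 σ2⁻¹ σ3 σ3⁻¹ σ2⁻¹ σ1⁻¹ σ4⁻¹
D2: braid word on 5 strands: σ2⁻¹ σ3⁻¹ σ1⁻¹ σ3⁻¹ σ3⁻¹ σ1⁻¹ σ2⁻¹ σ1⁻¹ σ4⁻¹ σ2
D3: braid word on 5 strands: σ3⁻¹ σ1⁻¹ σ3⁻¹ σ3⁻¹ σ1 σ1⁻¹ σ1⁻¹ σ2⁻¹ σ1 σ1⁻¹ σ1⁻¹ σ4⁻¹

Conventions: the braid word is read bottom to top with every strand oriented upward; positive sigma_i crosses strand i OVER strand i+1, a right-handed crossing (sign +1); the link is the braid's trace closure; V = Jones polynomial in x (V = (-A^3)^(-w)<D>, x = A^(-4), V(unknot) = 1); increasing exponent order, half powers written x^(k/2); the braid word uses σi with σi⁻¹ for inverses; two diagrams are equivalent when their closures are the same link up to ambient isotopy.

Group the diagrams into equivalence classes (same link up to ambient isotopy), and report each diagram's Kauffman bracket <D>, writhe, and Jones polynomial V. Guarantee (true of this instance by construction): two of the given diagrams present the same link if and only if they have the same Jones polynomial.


grouping into links: {D1} | {D2, D3}
V(D1) = 1  (w -2, c 12, <D> = A^-6)
V(D2) = x^-8 - 2x^-7 + x^-6 - 2x^-5 + 2x^-4 + x^-2  (w -8, c 10, <D> = A^-16 + 2A^-8 - 2A^-4 + 1 - 2A^4 + A^8)
V(D3) = x^-8 - 2x^-7 + x^-6 - 2x^-5 + 2x^-4 + x^-2  (w -8, c 12, <D> = A^-16 + 2A^-8 - 2A^-4 + 1 - 2A^4 + A^8)
key observation: 2 classes among 3 diagrams; unequal V(x) rules out equality


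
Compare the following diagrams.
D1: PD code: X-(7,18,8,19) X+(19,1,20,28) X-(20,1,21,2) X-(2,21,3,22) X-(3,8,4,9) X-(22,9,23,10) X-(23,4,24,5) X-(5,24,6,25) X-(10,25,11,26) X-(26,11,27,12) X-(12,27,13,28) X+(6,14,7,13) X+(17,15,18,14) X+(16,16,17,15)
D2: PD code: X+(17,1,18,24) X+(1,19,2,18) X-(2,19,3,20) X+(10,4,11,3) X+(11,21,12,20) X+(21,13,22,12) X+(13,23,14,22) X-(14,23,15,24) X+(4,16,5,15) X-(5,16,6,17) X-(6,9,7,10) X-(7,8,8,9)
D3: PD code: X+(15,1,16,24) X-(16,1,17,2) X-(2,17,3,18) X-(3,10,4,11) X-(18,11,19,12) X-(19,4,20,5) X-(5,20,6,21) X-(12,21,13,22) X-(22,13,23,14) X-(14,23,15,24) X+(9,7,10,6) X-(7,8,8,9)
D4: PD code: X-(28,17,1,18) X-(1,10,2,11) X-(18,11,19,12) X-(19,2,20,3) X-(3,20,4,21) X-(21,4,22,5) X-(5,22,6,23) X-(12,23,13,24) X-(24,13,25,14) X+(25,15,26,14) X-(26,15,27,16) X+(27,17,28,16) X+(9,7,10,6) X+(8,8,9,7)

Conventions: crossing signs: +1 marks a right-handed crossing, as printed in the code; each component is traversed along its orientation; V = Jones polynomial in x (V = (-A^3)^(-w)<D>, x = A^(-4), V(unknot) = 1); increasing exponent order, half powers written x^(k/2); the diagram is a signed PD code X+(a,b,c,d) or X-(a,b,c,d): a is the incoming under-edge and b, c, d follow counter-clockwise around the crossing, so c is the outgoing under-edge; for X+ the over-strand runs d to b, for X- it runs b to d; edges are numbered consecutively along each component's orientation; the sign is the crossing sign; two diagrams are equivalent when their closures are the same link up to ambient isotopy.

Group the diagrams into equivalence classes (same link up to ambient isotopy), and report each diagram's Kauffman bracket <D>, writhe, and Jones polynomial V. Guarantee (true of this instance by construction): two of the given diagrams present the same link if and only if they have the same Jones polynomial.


equivalence classes: {D1, D3, D4} | {D2}
D1 (bracket A^-6 + A^2 - A^6 + A^10 - A^14 + A^18 - A^22; 14 crossings at w = -6): V = -x^-10 + x^-9 - x^-8 + x^-7 - x^-6 + x^-5 + x^-3
V(D2) = x + x^3 - x^4  (w +2, c 12, <D> = -A^-10 + A^-6 + A^2)
V(D3) = -x^-10 + x^-9 - x^-8 + x^-7 - x^-6 + x^-5 + x^-3  (w -8, c 12, <D> = A^-12 + A^-4 - 1 + A^4 - A^8 + A^12 - A^16)
V(D4) = -x^-10 + x^-9 - x^-8 + x^-7 - x^-6 + x^-5 + x^-3  (w -6, c 14, <D> = A^-6 + A^2 - A^6 + A^10 - A^14 + A^18 - A^22)
key observation: V(x) takes 2 values over 4 diagrams, fixing the grouping


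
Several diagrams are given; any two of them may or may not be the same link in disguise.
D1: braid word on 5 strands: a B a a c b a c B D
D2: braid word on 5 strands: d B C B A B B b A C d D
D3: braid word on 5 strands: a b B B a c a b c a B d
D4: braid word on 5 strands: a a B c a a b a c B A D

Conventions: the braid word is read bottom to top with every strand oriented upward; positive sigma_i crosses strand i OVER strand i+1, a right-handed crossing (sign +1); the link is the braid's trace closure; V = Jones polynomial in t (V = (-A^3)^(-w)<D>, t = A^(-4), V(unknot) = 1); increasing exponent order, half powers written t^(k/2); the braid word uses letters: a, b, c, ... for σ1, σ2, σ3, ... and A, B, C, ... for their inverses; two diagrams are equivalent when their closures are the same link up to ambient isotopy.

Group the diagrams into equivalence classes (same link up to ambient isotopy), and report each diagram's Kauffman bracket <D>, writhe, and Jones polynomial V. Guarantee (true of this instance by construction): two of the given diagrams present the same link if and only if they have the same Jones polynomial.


grouping into links: {D1, D3, D4} | {D2}
V(D1) = 2t - 2t^2 + 3t^3 - 3t^4 + 2t^5 - 2t^6 + t^7  (w +4, c 10, <D> = A^-16 - 2A^-12 + 2A^-8 - 3A^-4 + 3 - 2A^4 + 2A^8)
V(D2) = -t^-7 + t^-6 - t^-5 + t^-4 + t^-2  [12 crossings, <D> = A^-10 + A^-2 - A^2 + A^6 - A^10, w = -6]
V(D3) = 2t - 2t^2 + 3t^3 - 3t^4 + 2t^5 - 2t^6 + t^7  (w +6, c 12, <D> = A^-10 - 2A^-6 + 2A^-2 - 3A^2 + 3A^6 - 2A^10 + 2A^14)
V(D4) = 2t - 2t^2 + 3t^3 - 3t^4 + 2t^5 - 2t^6 + t^7  (w +4, c 12, <D> = A^-16 - 2A^-12 + 2A^-8 - 3A^-4 + 3 - 2A^4 + 2A^8)
why: V(t) takes 2 values over 4 diagrams, fixing the grouping


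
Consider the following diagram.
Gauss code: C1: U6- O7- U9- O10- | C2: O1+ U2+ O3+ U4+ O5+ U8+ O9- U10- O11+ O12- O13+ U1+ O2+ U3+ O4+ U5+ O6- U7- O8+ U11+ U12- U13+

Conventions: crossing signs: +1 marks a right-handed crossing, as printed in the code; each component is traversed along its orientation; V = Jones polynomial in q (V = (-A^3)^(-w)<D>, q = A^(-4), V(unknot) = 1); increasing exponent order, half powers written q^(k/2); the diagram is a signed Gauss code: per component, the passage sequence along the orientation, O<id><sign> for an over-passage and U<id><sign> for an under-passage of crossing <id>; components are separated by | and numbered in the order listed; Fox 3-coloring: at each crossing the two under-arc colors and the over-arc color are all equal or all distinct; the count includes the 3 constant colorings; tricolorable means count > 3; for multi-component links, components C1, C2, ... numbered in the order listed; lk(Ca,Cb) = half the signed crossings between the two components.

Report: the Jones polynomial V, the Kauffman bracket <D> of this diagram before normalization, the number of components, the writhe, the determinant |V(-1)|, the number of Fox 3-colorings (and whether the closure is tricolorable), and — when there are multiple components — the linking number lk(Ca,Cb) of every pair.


V = -q^(-5/2) + 2q^(-3/2) - 4q^(-1/2) + 4q^(1/2) - 7q^(3/2) + 7q^(5/2) - 8q^(7/2) + 7q^(9/2) - 5q^(11/2) + 4q^(13/2) - 2q^(15/2) + q^(17/2)
<D> = -A^-25 + 2A^-21 - 4A^-17 + 5A^-13 - 7A^-9 + 8A^-5 - 7A^-1 + 7A^3 - 4A^7 + 4A^11 - 2A^15 + A^19 (w = +3)
2 components over 13 crossings, w = +3
lk(C1,C2): -2
3 Fox colorings among 3^13, |V(-1)| = 52: not tricolorable
why: w = +3 shifts under R1 moves; the (-A^3)^(-3) factor cancels that in V


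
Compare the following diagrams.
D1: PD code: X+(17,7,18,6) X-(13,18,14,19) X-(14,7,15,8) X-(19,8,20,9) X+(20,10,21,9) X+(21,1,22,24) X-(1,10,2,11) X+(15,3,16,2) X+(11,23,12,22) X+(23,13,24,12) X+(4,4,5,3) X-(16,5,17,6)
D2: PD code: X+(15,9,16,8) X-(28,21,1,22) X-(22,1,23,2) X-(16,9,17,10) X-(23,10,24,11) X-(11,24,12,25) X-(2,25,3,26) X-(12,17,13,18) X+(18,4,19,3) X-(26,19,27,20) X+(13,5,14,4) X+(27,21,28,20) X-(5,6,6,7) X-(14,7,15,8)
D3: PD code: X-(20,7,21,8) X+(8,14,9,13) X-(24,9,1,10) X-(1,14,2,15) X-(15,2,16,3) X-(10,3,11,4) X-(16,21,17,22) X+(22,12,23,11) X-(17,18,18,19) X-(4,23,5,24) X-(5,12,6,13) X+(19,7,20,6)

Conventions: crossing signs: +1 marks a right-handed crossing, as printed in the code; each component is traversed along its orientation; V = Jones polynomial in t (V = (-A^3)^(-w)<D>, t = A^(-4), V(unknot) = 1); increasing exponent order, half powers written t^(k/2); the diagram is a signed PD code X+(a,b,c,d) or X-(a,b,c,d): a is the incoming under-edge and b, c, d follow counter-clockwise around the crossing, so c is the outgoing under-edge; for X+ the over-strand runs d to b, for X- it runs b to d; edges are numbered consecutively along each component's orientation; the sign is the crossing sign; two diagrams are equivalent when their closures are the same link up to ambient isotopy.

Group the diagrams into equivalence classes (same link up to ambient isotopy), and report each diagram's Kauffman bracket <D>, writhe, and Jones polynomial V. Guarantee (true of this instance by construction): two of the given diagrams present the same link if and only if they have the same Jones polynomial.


equivalence classes: {D1} | {D2, D3}
D1 (bracket -A^-10 + A^-6 + A^2; 12 crossings at w = +2): V = t + t^3 - t^4
D2 (bracket A^-14 - A^-10 + 2A^-6 - A^-2 + A^2 - A^6; 14 crossings at w = -6): V = -t^-6 + t^-5 - t^-4 + 2t^-3 - t^-2 + t^-1
D3 (bracket A^-14 - A^-10 + 2A^-6 - A^-2 + A^2 - A^6; 12 crossings at w = -6): V = -t^-6 + t^-5 - t^-4 + 2t^-3 - t^-2 + t^-1
key observation: comparing 3 Jones polynomials yields 2 groups


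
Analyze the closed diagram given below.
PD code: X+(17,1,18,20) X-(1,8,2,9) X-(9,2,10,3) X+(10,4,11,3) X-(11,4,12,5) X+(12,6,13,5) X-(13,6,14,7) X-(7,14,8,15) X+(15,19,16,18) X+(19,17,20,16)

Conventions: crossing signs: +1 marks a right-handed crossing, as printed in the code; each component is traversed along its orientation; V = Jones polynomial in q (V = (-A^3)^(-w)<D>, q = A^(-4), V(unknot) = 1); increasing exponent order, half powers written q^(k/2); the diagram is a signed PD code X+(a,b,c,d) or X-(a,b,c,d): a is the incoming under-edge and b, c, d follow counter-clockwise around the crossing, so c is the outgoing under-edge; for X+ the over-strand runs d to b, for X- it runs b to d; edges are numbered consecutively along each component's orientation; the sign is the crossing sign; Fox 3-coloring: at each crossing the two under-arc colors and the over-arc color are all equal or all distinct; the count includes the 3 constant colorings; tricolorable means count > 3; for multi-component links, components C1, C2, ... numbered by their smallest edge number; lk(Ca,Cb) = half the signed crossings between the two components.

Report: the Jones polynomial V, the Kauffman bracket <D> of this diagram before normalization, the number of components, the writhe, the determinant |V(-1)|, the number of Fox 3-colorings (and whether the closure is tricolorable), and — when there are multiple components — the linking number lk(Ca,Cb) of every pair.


V = -q^-3 + q^-2 - q^-1 + 3 - q + q^2 - q^3
<D> = -A^-12 + A^-8 - A^-4 + 3 - A^4 + A^8 - A^12 (w = 0)
1 component over 10 crossings, w = 0
27 Fox colorings among 3^10, |V(-1)| = 9: tricolorable
why: V spans 6 powers of q: at least 6 crossings in any diagram


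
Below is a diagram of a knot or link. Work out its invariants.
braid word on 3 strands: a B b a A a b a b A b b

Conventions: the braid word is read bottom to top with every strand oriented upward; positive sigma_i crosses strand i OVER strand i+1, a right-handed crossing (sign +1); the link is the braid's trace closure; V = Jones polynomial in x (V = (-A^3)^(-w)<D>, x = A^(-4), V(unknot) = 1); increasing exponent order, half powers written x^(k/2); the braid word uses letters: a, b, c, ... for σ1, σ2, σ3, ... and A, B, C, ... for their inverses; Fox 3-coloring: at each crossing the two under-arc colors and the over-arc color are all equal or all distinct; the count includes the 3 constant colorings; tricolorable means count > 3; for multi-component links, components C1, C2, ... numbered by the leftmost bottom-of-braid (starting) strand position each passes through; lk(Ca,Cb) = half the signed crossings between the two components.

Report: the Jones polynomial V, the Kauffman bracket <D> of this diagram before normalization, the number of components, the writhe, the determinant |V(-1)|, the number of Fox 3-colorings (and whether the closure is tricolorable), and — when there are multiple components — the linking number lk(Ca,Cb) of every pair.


V = x^2 + 2x^4 - 2x^5 + x^6 - 2x^7 + x^8
<D> = A^-14 - 2A^-10 + A^-6 - 2A^-2 + 2A^2 + A^10 (w = +6)
1 component over 12 crossings, w = +6
27 Fox colorings among 3^12, |V(-1)| = 9: tricolorable
why: |V(-1)| = 9: so tricolorable, since 3 divides 9


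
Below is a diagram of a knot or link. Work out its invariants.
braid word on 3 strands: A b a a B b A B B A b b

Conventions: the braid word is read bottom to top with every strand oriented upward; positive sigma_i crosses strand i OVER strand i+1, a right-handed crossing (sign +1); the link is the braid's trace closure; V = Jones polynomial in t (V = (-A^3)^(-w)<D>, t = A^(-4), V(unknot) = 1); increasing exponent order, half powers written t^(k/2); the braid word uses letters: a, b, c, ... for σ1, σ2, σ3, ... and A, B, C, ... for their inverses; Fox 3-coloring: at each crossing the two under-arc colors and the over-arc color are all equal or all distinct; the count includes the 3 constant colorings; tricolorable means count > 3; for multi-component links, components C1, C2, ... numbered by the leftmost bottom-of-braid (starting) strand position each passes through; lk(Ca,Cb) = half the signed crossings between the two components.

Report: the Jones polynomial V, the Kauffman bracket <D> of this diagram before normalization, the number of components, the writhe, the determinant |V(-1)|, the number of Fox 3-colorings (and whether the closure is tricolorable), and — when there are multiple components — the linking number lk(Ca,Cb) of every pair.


V(t) = -t^-3 + t^-2 - t^-1 + 3 - t + t^2 - t^3
bracket: -A^-12 + A^-8 - A^-4 + 3 - A^4 + A^8 - A^12, w = 0
1 component, writhe 0, over 12 crossings
det 9, colorings 27 of 3^12 — tricolorable
observation: the span of V is 6, forcing >= 6 crossings in any diagram


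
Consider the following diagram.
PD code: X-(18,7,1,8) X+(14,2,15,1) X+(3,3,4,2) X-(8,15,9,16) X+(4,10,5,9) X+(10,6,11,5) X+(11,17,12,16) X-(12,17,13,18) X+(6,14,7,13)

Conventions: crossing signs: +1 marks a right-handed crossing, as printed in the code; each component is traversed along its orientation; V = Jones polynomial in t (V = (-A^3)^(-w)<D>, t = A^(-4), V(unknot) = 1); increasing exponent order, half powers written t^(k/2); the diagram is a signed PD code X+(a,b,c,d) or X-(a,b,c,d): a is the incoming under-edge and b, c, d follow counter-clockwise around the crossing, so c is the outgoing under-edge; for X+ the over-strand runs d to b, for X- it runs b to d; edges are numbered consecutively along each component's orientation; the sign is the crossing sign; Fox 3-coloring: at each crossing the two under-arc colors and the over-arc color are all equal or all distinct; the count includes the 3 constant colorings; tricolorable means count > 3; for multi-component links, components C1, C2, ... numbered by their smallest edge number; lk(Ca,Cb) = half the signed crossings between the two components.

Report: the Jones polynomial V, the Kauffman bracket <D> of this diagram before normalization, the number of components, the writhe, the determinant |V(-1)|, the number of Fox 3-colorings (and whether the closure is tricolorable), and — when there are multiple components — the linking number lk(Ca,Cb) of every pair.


V(t) = t^-1 - 1 + 2t - 2t^2 + 2t^3 - 2t^4 + t^5
bracket: -A^-11 + 2A^-7 - 2A^-3 + 2A - 2A^5 + A^9 - A^13, w = +3
1 component, writhe +3, over 9 crossings
det 11, colorings 3 of 3^9 — not tricolorable
observation: |V(-1)| = 11: so not tricolorable, since 3 does not divide 11


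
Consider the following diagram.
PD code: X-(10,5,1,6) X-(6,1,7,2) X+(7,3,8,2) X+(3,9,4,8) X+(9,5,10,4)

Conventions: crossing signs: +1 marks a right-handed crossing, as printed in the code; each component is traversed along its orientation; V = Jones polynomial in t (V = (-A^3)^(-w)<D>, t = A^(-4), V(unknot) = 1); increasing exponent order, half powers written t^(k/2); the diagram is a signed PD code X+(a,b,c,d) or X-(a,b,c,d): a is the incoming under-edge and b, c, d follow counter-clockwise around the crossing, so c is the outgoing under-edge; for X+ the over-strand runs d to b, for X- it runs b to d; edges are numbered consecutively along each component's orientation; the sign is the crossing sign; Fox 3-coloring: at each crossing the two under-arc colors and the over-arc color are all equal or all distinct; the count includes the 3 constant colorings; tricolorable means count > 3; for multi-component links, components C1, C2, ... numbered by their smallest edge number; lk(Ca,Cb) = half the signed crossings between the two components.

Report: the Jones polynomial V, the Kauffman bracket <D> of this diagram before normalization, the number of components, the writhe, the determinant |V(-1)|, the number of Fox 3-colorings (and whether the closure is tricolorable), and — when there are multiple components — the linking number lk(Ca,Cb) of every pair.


V = 1
<D> = -A^3 (w = +1)
1 component over 5 crossings, w = +1
3 Fox colorings among 3^5, |V(-1)| = 1: not tricolorable
why: w = +1 shifts under R1 moves; the (-A^3)^(-1) factor cancels that in V


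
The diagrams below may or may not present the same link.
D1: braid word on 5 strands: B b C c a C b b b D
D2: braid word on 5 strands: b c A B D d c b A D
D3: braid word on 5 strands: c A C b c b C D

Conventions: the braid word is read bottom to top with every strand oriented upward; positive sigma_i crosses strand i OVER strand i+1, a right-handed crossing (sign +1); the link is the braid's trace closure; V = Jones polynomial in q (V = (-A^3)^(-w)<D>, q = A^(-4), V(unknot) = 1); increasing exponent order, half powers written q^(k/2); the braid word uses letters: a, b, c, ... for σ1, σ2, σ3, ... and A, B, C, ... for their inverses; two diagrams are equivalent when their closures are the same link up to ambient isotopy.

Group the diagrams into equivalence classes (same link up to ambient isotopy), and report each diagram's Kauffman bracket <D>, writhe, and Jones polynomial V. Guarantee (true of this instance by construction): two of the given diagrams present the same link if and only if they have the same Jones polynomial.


grouping into links: {D1} | {D2} | {D3}
V(D1) = q + q^3 - q^4  (w +2, c 10, <D> = -A^-10 + A^-6 + A^2)
V(D2) = q^-2 - q^-1 + 2 - 2q + q^2 - q^3 + q^4  [10 crossings, <D> = A^-16 - A^-12 + A^-8 - 2A^-4 + 2 - A^4 + A^8, w = 0]
V(D3) = 1  (w 0, c 8, <D> = 1)
key observation: 3 values of V(q) split the 3 diagrams


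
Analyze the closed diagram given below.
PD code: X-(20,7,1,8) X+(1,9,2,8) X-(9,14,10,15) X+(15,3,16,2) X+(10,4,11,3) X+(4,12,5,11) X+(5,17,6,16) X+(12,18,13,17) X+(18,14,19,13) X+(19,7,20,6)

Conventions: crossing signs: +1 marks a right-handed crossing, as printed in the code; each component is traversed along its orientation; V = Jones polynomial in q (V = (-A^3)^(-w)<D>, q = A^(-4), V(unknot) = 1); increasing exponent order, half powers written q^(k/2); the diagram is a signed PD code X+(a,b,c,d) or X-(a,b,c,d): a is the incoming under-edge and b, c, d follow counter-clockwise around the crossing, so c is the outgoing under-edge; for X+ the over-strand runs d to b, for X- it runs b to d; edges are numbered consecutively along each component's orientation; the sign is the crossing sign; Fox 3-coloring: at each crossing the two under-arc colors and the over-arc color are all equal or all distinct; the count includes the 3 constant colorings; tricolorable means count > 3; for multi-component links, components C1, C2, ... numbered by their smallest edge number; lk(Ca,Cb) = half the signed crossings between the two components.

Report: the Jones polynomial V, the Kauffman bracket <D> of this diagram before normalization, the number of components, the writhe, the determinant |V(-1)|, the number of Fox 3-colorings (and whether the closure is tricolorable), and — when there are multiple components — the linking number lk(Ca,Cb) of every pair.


Jones polynomial: V(q) = q^2 + q^4 - q^5 + q^6 - q^7
<D> = -A^-10 + A^-6 - A^-2 + A^2 + A^10; writhe +6
components 1, writhe +6 (10 crossings)
3-colorings: 3 of 3^10, det 5 — not tricolorable
note: det 5 = |V(-1)|; not divisible by 3, so not tricolorable
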